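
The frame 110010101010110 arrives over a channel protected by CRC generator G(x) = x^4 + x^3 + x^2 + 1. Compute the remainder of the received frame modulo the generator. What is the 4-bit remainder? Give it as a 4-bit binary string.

Modulo-2 division of 110010101010110 by 11101:
  pos 0: 11001 XOR 11101 = 00100
  pos 2: 10001 XOR 11101 = 01100
  pos 3: 11000 XOR 11101 = 00101
  pos 5: 10110 XOR 11101 = 01011
  pos 6: 10111 XOR 11101 = 01010
  pos 7: 10100 XOR 11101 = 01001
  pos 8: 10011 XOR 11101 = 01110
  pos 9: 11101 XOR 11101 = 00000
Remainder = 0000 (zero — the frame passes the CRC check).

0000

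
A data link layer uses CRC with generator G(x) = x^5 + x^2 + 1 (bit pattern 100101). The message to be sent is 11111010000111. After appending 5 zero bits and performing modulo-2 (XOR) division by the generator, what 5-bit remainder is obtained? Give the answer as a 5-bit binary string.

11100

Append 5 zeros: 1111101000011100000. Divide by 100101 (XOR where the leading bit is 1):
  pos 0: 111110 XOR 100101 = 011011
  pos 1: 110111 XOR 100101 = 010010
  pos 2: 100100 XOR 100101 = 000001
  pos 7: 100011 XOR 100101 = 000110
  pos 10: 110100 XOR 100101 = 010001
  pos 11: 100010 XOR 100101 = 000111
Remainder (last 5 bits) = 11100. This is the CRC / FCS.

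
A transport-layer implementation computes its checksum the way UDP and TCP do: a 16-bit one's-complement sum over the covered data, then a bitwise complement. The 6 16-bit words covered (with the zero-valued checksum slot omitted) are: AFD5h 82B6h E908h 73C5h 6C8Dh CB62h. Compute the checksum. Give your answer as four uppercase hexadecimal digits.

38B5

One's-complement addition (fold any carry out of bit 15 back into bit 0):
  0xAFD5 + 0x82B6 = 0x1328B → wrap carry → 0x328C
  0x328C + 0xE908 = 0x11B94 → wrap carry → 0x1B95
  0x1B95 + 0x73C5 = 0x08F5A
  0x8F5A + 0x6C8D = 0x0FBE7
  0xFBE7 + 0xCB62 = 0x1C749 → wrap carry → 0xC74A
One's-complement sum = 0xC74A.
Checksum = ~0xC74A & 0xFFFF = 0x38B5.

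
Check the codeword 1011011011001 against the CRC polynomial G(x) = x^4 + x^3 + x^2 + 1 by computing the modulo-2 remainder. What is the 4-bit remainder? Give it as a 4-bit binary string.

Modulo-2 division of 1011011011001 by 11101:
  pos 0: 10110 XOR 11101 = 01011
  pos 1: 10111 XOR 11101 = 01010
  pos 2: 10101 XOR 11101 = 01000
  pos 3: 10000 XOR 11101 = 01101
  pos 4: 11011 XOR 11101 = 00110
  pos 6: 11010 XOR 11101 = 00111
  pos 8: 11101 XOR 11101 = 00000
Remainder = 0000 (zero — the frame passes the CRC check).

0000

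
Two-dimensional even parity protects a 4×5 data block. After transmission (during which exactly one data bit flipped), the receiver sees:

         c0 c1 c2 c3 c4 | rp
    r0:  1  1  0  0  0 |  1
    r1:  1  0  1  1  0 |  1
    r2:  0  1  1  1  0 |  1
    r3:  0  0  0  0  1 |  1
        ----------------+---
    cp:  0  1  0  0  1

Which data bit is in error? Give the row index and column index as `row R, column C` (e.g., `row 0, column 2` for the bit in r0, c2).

Recompute each row's even parity and compare to rp:
  r0: data parity 0, sent rp 1 → mismatch
  r1: data parity 1, sent rp 1 → ok
  r2: data parity 1, sent rp 1 → ok
  r3: data parity 1, sent rp 1 → ok
Recompute each column's even parity and compare to cp:
  c0: data parity 0, sent cp 0 → ok
  c1: data parity 0, sent cp 1 → mismatch
  c2: data parity 0, sent cp 0 → ok
  c3: data parity 0, sent cp 0 → ok
  c4: data parity 1, sent cp 1 → ok
Exactly one row (r0) and one column (c1) fail → the flipped bit is at their intersection.

row 0, column 1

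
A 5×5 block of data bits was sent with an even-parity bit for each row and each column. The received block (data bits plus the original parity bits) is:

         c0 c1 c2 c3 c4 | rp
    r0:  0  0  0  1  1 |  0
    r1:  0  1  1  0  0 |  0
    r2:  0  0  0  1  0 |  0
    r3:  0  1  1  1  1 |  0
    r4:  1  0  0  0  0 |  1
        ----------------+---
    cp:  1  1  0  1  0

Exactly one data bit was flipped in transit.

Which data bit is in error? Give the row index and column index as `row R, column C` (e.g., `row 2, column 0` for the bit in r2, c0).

Recompute each row's even parity and compare to rp:
  r0: data parity 0, sent rp 0 → ok
  r1: data parity 0, sent rp 0 → ok
  r2: data parity 1, sent rp 0 → mismatch
  r3: data parity 0, sent rp 0 → ok
  r4: data parity 1, sent rp 1 → ok
Recompute each column's even parity and compare to cp:
  c0: data parity 1, sent cp 1 → ok
  c1: data parity 0, sent cp 1 → mismatch
  c2: data parity 0, sent cp 0 → ok
  c3: data parity 1, sent cp 1 → ok
  c4: data parity 0, sent cp 0 → ok
Exactly one row (r2) and one column (c1) fail → the flipped bit is at their intersection.

row 2, column 1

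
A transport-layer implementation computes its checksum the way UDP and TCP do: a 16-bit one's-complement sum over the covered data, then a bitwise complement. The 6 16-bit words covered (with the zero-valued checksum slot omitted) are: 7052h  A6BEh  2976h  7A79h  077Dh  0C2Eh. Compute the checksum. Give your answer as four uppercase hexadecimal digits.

One's-complement addition (fold any carry out of bit 15 back into bit 0):
  0x7052 + 0xA6BE = 0x11710 → wrap carry → 0x1711
  0x1711 + 0x2976 = 0x04087
  0x4087 + 0x7A79 = 0x0BB00
  0xBB00 + 0x077D = 0x0C27D
  0xC27D + 0x0C2E = 0x0CEAB
One's-complement sum = 0xCEAB.
Checksum = ~0xCEAB & 0xFFFF = 0x3154.

3154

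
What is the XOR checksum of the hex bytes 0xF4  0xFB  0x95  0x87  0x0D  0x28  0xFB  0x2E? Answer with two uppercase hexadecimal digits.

ED

XOR the bytes together:
  start with 0xF4
  0xF4 ⊕ 0xFB = 0x0F
  0x0F ⊕ 0x95 = 0x9A
  0x9A ⊕ 0x87 = 0x1D
  0x1D ⊕ 0x0D = 0x10
  0x10 ⊕ 0x28 = 0x38
  0x38 ⊕ 0xFB = 0xC3
  0xC3 ⊕ 0x2E = 0xED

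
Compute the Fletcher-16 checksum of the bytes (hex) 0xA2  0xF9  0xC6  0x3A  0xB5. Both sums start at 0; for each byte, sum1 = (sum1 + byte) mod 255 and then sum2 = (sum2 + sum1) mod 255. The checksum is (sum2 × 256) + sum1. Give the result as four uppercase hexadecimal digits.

9353

Running sums (mod 255):
  after byte 0 (0xA2): sum1=162, sum2=162
  after byte 1 (0xF9): sum1=156, sum2=63
  after byte 2 (0xC6): sum1=99, sum2=162
  after byte 3 (0x3A): sum1=157, sum2=64
  after byte 4 (0xB5): sum1=83, sum2=147
Checksum = sum2·256 + sum1 = 147·256 + 83 = 37715 = 0x9353.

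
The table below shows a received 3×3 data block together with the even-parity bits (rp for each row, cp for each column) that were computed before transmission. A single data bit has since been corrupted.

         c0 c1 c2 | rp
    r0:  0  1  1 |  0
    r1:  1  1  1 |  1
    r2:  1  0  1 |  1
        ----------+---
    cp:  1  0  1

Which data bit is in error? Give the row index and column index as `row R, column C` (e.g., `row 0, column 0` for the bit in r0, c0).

Recompute each row's even parity and compare to rp:
  r0: data parity 0, sent rp 0 → ok
  r1: data parity 1, sent rp 1 → ok
  r2: data parity 0, sent rp 1 → mismatch
Recompute each column's even parity and compare to cp:
  c0: data parity 0, sent cp 1 → mismatch
  c1: data parity 0, sent cp 0 → ok
  c2: data parity 1, sent cp 1 → ok
Exactly one row (r2) and one column (c0) fail → the flipped bit is at their intersection.

row 2, column 0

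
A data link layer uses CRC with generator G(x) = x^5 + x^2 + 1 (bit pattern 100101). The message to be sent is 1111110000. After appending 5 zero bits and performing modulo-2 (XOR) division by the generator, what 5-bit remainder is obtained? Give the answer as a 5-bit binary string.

00011

Append 5 zeros: 111111000000000. Divide by 100101 (XOR where the leading bit is 1):
  pos 0: 111111 XOR 100101 = 011010
  pos 1: 110100 XOR 100101 = 010001
  pos 2: 100010 XOR 100101 = 000111
  pos 5: 111000 XOR 100101 = 011101
  pos 6: 111010 XOR 100101 = 011111
  pos 7: 111110 XOR 100101 = 011011
  pos 8: 110110 XOR 100101 = 010011
  pos 9: 100110 XOR 100101 = 000011
Remainder (last 5 bits) = 00011. This is the CRC / FCS.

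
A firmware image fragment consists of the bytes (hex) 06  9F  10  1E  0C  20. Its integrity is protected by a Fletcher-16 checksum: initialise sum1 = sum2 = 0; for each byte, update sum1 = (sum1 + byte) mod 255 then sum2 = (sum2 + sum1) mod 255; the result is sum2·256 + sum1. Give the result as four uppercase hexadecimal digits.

Running sums (mod 255):
  after byte 0 (06): sum1=6, sum2=6
  after byte 1 (9F): sum1=165, sum2=171
  after byte 2 (10): sum1=181, sum2=97
  after byte 3 (1E): sum1=211, sum2=53
  after byte 4 (0C): sum1=223, sum2=21
  after byte 5 (20): sum1=0, sum2=21
Checksum = sum2·256 + sum1 = 21·256 + 0 = 5376 = 0x1500.

1500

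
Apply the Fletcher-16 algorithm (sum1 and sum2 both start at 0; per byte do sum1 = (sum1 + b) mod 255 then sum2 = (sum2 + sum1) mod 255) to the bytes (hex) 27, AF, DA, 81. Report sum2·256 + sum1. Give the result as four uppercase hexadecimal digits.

E233

Running sums (mod 255):
  after byte 0 (27): sum1=39, sum2=39
  after byte 1 (AF): sum1=214, sum2=253
  after byte 2 (DA): sum1=177, sum2=175
  after byte 3 (81): sum1=51, sum2=226
Checksum = sum2·256 + sum1 = 226·256 + 51 = 57907 = 0xE233.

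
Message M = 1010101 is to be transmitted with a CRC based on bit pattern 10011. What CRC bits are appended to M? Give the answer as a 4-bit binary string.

1101

Append 4 zeros: 10101010000. Divide by 10011 (XOR where the leading bit is 1):
  pos 0: 10101 XOR 10011 = 00110
  pos 2: 11001 XOR 10011 = 01010
  pos 3: 10100 XOR 10011 = 00111
  pos 5: 11100 XOR 10011 = 01111
  pos 6: 11110 XOR 10011 = 01101
Remainder (last 4 bits) = 1101. This is the CRC / FCS.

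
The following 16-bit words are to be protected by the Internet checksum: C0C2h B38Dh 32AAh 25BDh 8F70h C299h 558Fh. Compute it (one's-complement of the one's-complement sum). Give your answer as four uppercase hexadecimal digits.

8BAE

One's-complement addition (fold any carry out of bit 15 back into bit 0):
  0xC0C2 + 0xB38D = 0x1744F → wrap carry → 0x7450
  0x7450 + 0x32AA = 0x0A6FA
  0xA6FA + 0x25BD = 0x0CCB7
  0xCCB7 + 0x8F70 = 0x15C27 → wrap carry → 0x5C28
  0x5C28 + 0xC299 = 0x11EC1 → wrap carry → 0x1EC2
  0x1EC2 + 0x558F = 0x07451
One's-complement sum = 0x7451.
Checksum = ~0x7451 & 0xFFFF = 0x8BAE.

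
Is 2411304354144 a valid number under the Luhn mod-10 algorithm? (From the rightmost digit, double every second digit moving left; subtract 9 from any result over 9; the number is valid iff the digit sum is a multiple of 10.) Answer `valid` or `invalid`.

From the right, keep odd positions and double even positions (subtract 9 from any doubled value over 9):
  doubled (positions 2,4,...): 8 8 6 0 2 8 → sum 32
  kept (positions 1,3,...): 4 1 5 4 3 1 2 → sum 20
Total = 52.
52 mod 10 = 2, so the number is invalid.

invalid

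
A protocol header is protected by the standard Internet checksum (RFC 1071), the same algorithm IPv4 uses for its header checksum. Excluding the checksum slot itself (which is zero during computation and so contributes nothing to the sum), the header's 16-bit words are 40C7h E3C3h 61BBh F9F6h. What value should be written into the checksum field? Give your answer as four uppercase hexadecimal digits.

One's-complement addition (fold any carry out of bit 15 back into bit 0):
  0x40C7 + 0xE3C3 = 0x1248A → wrap carry → 0x248B
  0x248B + 0x61BB = 0x08646
  0x8646 + 0xF9F6 = 0x1803C → wrap carry → 0x803D
One's-complement sum = 0x803D.
Checksum = ~0x803D & 0xFFFF = 0x7FC2.

7FC2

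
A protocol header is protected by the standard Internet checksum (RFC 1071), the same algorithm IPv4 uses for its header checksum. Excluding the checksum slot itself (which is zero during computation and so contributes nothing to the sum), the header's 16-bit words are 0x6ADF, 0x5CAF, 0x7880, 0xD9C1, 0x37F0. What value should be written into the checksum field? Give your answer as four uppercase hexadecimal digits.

One's-complement addition (fold any carry out of bit 15 back into bit 0):
  0x6ADF + 0x5CAF = 0x0C78E
  0xC78E + 0x7880 = 0x1400E → wrap carry → 0x400F
  0x400F + 0xD9C1 = 0x119D0 → wrap carry → 0x19D1
  0x19D1 + 0x37F0 = 0x051C1
One's-complement sum = 0x51C1.
Checksum = ~0x51C1 & 0xFFFF = 0xAE3E.

AE3E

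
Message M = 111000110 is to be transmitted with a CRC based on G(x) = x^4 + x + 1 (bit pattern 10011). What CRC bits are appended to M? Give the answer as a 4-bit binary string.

Append 4 zeros: 1110001100000. Divide by 10011 (XOR where the leading bit is 1):
  pos 0: 11100 XOR 10011 = 01111
  pos 1: 11110 XOR 10011 = 01101
  pos 2: 11011 XOR 10011 = 01000
  pos 3: 10001 XOR 10011 = 00010
  pos 6: 10000 XOR 10011 = 00011
Remainder (last 4 bits) = 1100. This is the CRC / FCS.

1100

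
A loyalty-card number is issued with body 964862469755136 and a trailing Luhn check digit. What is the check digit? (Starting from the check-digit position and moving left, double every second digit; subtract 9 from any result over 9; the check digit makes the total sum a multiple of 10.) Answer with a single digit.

Partial digits right→left: 6 3 1 5 5 7 9 6 4 2 6 8 4 6 9
Double every second digit counting from the check-digit position (so the 1st, 3rd, 5th, ... of the partial from the right).
  doubled (with −9 where >9): 3 2 1 9 8 3 8 9 → sum 43
  kept as-is: 3 5 7 6 2 8 6 → sum 37
Total = 43 + 37 = 80.
Check digit = (10 − (80 mod 10)) mod 10 = 0.

0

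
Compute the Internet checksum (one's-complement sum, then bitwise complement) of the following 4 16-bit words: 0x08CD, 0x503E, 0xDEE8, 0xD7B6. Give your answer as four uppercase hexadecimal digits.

One's-complement addition (fold any carry out of bit 15 back into bit 0):
  0x08CD + 0x503E = 0x0590B
  0x590B + 0xDEE8 = 0x137F3 → wrap carry → 0x37F4
  0x37F4 + 0xD7B6 = 0x10FAA → wrap carry → 0x0FAB
One's-complement sum = 0x0FAB.
Checksum = ~0x0FAB & 0xFFFF = 0xF054.

F054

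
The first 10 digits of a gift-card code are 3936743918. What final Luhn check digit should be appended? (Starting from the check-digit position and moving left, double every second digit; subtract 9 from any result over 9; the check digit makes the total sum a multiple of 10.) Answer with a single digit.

Partial digits right→left: 8 1 9 3 4 7 6 3 9 3
Double every second digit counting from the check-digit position (so the 1st, 3rd, 5th, ... of the partial from the right).
  doubled (with −9 where >9): 7 9 8 3 9 → sum 36
  kept as-is: 1 3 7 3 3 → sum 17
Total = 36 + 17 = 53.
Check digit = (10 − (53 mod 10)) mod 10 = 7.

7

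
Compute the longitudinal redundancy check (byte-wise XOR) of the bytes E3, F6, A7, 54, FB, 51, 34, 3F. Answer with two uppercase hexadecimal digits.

XOR the bytes together:
  start with 0xE3
  0xE3 ⊕ 0xF6 = 0x15
  0x15 ⊕ 0xA7 = 0xB2
  0xB2 ⊕ 0x54 = 0xE6
  0xE6 ⊕ 0xFB = 0x1D
  0x1D ⊕ 0x51 = 0x4C
  0x4C ⊕ 0x34 = 0x78
  0x78 ⊕ 0x3F = 0x47

47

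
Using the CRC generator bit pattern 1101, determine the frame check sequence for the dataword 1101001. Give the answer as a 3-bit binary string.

101

Append 3 zeros: 1101001000. Divide by 1101 (XOR where the leading bit is 1):
  pos 0: 1101 XOR 1101 = 0000
  pos 6: 1000 XOR 1101 = 0101
Remainder (last 3 bits) = 101. This is the CRC / FCS.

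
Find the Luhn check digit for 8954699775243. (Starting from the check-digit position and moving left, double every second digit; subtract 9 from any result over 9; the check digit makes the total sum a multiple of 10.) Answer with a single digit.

7

Partial digits right→left: 3 4 2 5 7 7 9 9 6 4 5 9 8
Double every second digit counting from the check-digit position (so the 1st, 3rd, 5th, ... of the partial from the right).
  doubled (with −9 where >9): 6 4 5 9 3 1 7 → sum 35
  kept as-is: 4 5 7 9 4 9 → sum 38
Total = 35 + 38 = 73.
Check digit = (10 − (73 mod 10)) mod 10 = 7.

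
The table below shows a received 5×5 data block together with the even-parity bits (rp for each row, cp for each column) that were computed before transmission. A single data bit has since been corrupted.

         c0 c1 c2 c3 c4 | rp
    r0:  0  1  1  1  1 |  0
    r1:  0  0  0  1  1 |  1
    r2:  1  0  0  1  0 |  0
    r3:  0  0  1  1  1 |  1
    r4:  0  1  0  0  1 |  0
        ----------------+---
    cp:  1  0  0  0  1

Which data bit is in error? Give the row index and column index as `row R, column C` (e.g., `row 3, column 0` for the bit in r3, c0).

Recompute each row's even parity and compare to rp:
  r0: data parity 0, sent rp 0 → ok
  r1: data parity 0, sent rp 1 → mismatch
  r2: data parity 0, sent rp 0 → ok
  r3: data parity 1, sent rp 1 → ok
  r4: data parity 0, sent rp 0 → ok
Recompute each column's even parity and compare to cp:
  c0: data parity 1, sent cp 1 → ok
  c1: data parity 0, sent cp 0 → ok
  c2: data parity 0, sent cp 0 → ok
  c3: data parity 0, sent cp 0 → ok
  c4: data parity 0, sent cp 1 → mismatch
Exactly one row (r1) and one column (c4) fail → the flipped bit is at their intersection.

row 1, column 4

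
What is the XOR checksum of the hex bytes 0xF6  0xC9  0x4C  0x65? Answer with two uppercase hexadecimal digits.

XOR the bytes together:
  start with 0xF6
  0xF6 ⊕ 0xC9 = 0x3F
  0x3F ⊕ 0x4C = 0x73
  0x73 ⊕ 0x65 = 0x16

16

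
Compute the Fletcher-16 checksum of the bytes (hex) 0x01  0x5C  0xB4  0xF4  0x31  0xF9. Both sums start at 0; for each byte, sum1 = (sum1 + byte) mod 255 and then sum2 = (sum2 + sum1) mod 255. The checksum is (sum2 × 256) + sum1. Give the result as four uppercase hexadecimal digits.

E132

Running sums (mod 255):
  after byte 0 (0x01): sum1=1, sum2=1
  after byte 1 (0x5C): sum1=93, sum2=94
  after byte 2 (0xB4): sum1=18, sum2=112
  after byte 3 (0xF4): sum1=7, sum2=119
  after byte 4 (0x31): sum1=56, sum2=175
  after byte 5 (0xF9): sum1=50, sum2=225
Checksum = sum2·256 + sum1 = 225·256 + 50 = 57650 = 0xE132.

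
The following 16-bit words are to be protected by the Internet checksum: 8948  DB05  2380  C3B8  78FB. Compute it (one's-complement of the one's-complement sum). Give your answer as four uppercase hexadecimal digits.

3B7D

One's-complement addition (fold any carry out of bit 15 back into bit 0):
  0x8948 + 0xDB05 = 0x1644D → wrap carry → 0x644E
  0x644E + 0x2380 = 0x087CE
  0x87CE + 0xC3B8 = 0x14B86 → wrap carry → 0x4B87
  0x4B87 + 0x78FB = 0x0C482
One's-complement sum = 0xC482.
Checksum = ~0xC482 & 0xFFFF = 0x3B7D.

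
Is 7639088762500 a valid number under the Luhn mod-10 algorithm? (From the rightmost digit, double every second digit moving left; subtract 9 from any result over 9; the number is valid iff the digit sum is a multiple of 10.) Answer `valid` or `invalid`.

From the right, keep odd positions and double even positions (subtract 9 from any doubled value over 9):
  doubled (positions 2,4,...): 0 4 5 7 9 3 → sum 28
  kept (positions 1,3,...): 0 5 6 8 0 3 7 → sum 29
Total = 57.
57 mod 10 = 7, so the number is invalid.

invalid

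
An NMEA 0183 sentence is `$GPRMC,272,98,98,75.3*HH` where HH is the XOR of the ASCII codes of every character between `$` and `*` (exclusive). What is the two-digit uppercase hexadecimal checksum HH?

XOR the ASCII codes of the payload characters:
  'G' = 0x47 → acc = 0x47
  'P' = 0x50 → acc = 0x17
  'R' = 0x52 → acc = 0x45
  'M' = 0x4D → acc = 0x08
  'C' = 0x43 → acc = 0x4B
  ',' = 0x2C → acc = 0x67
  '2' = 0x32 → acc = 0x55
  '7' = 0x37 → acc = 0x62
  '2' = 0x32 → acc = 0x50
  ',' = 0x2C → acc = 0x7C
  '9' = 0x39 → acc = 0x45
  '8' = 0x38 → acc = 0x7D
  ',' = 0x2C → acc = 0x51
  '9' = 0x39 → acc = 0x68
  '8' = 0x38 → acc = 0x50
  ',' = 0x2C → acc = 0x7C
  '7' = 0x37 → acc = 0x4B
  '5' = 0x35 → acc = 0x7E
  '.' = 0x2E → acc = 0x50
  '3' = 0x33 → acc = 0x63
Checksum = 0x63.

63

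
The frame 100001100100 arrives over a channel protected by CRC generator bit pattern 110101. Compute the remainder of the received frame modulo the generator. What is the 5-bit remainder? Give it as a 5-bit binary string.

00000

Modulo-2 division of 100001100100 by 110101:
  pos 0: 100001 XOR 110101 = 010100
  pos 1: 101001 XOR 110101 = 011100
  pos 2: 111000 XOR 110101 = 001101
  pos 4: 110101 XOR 110101 = 000000
Remainder = 00000 (zero — the frame passes the CRC check).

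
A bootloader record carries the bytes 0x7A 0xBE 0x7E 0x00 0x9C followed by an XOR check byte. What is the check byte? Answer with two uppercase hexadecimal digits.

26

XOR the bytes together:
  start with 0x7A
  0x7A ⊕ 0xBE = 0xC4
  0xC4 ⊕ 0x7E = 0xBA
  0xBA ⊕ 0x00 = 0xBA
  0xBA ⊕ 0x9C = 0x26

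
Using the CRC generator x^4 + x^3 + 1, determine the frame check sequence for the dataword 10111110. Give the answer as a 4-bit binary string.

0101

Append 4 zeros: 101111100000. Divide by 11001 (XOR where the leading bit is 1):
  pos 0: 10111 XOR 11001 = 01110
  pos 1: 11101 XOR 11001 = 00100
  pos 3: 10010 XOR 11001 = 01011
  pos 4: 10110 XOR 11001 = 01111
  pos 5: 11110 XOR 11001 = 00111
  pos 7: 11100 XOR 11001 = 00101
Remainder (last 4 bits) = 0101. This is the CRC / FCS.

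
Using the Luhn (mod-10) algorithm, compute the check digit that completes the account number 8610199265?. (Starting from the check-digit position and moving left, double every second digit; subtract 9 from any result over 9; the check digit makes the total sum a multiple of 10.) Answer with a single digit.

Partial digits right→left: 5 6 2 9 9 1 0 1 6 8
Double every second digit counting from the check-digit position (so the 1st, 3rd, 5th, ... of the partial from the right).
  doubled (with −9 where >9): 1 4 9 0 3 → sum 17
  kept as-is: 6 9 1 1 8 → sum 25
Total = 17 + 25 = 42.
Check digit = (10 − (42 mod 10)) mod 10 = 8.

8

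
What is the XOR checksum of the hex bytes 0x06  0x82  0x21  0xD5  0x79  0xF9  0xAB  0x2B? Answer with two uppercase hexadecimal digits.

70

XOR the bytes together:
  start with 0x06
  0x06 ⊕ 0x82 = 0x84
  0x84 ⊕ 0x21 = 0xA5
  0xA5 ⊕ 0xD5 = 0x70
  0x70 ⊕ 0x79 = 0x09
  0x09 ⊕ 0xF9 = 0xF0
  0xF0 ⊕ 0xAB = 0x5B
  0x5B ⊕ 0x2B = 0x70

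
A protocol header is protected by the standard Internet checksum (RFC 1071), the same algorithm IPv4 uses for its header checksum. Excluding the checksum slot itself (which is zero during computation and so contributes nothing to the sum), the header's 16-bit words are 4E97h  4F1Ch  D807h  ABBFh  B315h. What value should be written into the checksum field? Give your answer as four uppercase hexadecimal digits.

One's-complement addition (fold any carry out of bit 15 back into bit 0):
  0x4E97 + 0x4F1C = 0x09DB3
  0x9DB3 + 0xD807 = 0x175BA → wrap carry → 0x75BB
  0x75BB + 0xABBF = 0x1217A → wrap carry → 0x217B
  0x217B + 0xB315 = 0x0D490
One's-complement sum = 0xD490.
Checksum = ~0xD490 & 0xFFFF = 0x2B6F.

2B6F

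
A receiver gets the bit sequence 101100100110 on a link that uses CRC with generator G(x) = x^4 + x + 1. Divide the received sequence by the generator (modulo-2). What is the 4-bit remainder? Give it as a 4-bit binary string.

0001

Modulo-2 division of 101100100110 by 10011:
  pos 0: 10110 XOR 10011 = 00101
  pos 2: 10101 XOR 10011 = 00110
  pos 4: 11000 XOR 10011 = 01011
  pos 5: 10111 XOR 10011 = 00100
  pos 7: 10010 XOR 10011 = 00001
Remainder = 0001 (nonzero — an error is detected).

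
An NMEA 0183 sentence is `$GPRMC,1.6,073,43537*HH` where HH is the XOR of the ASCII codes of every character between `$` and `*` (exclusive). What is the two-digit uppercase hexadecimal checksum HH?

XOR the ASCII codes of the payload characters:
  'G' = 0x47 → acc = 0x47
  'P' = 0x50 → acc = 0x17
  'R' = 0x52 → acc = 0x45
  'M' = 0x4D → acc = 0x08
  'C' = 0x43 → acc = 0x4B
  ',' = 0x2C → acc = 0x67
  '1' = 0x31 → acc = 0x56
  '.' = 0x2E → acc = 0x78
  '6' = 0x36 → acc = 0x4E
  ',' = 0x2C → acc = 0x62
  '0' = 0x30 → acc = 0x52
  '7' = 0x37 → acc = 0x65
  '3' = 0x33 → acc = 0x56
  ',' = 0x2C → acc = 0x7A
  '4' = 0x34 → acc = 0x4E
  '3' = 0x33 → acc = 0x7D
  '5' = 0x35 → acc = 0x48
  '3' = 0x33 → acc = 0x7B
  '7' = 0x37 → acc = 0x4C
Checksum = 0x4C.

4C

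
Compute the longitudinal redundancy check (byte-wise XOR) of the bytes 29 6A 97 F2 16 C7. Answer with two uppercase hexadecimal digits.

XOR the bytes together:
  start with 0x29
  0x29 ⊕ 0x6A = 0x43
  0x43 ⊕ 0x97 = 0xD4
  0xD4 ⊕ 0xF2 = 0x26
  0x26 ⊕ 0x16 = 0x30
  0x30 ⊕ 0xC7 = 0xF7

F7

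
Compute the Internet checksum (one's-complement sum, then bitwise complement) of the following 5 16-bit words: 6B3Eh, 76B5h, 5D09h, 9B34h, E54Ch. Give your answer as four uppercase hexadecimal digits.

4081

One's-complement addition (fold any carry out of bit 15 back into bit 0):
  0x6B3E + 0x76B5 = 0x0E1F3
  0xE1F3 + 0x5D09 = 0x13EFC → wrap carry → 0x3EFD
  0x3EFD + 0x9B34 = 0x0DA31
  0xDA31 + 0xE54C = 0x1BF7D → wrap carry → 0xBF7E
One's-complement sum = 0xBF7E.
Checksum = ~0xBF7E & 0xFFFF = 0x4081.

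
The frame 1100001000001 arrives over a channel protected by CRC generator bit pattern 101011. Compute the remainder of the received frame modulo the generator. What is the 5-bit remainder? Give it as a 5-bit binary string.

Modulo-2 division of 1100001000001 by 101011:
  pos 0: 110000 XOR 101011 = 011011
  pos 1: 110111 XOR 101011 = 011100
  pos 2: 111000 XOR 101011 = 010011
  pos 3: 100110 XOR 101011 = 001101
  pos 5: 110100 XOR 101011 = 011111
  pos 6: 111110 XOR 101011 = 010101
  pos 7: 101011 XOR 101011 = 000000
Remainder = 00000 (zero — the frame passes the CRC check).

00000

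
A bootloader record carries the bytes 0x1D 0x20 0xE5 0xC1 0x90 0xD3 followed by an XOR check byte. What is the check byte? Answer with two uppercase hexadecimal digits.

5A

XOR the bytes together:
  start with 0x1D
  0x1D ⊕ 0x20 = 0x3D
  0x3D ⊕ 0xE5 = 0xD8
  0xD8 ⊕ 0xC1 = 0x19
  0x19 ⊕ 0x90 = 0x89
  0x89 ⊕ 0xD3 = 0x5A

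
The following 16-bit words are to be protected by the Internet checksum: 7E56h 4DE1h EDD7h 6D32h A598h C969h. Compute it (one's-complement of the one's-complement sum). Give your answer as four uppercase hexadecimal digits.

69BB

One's-complement addition (fold any carry out of bit 15 back into bit 0):
  0x7E56 + 0x4DE1 = 0x0CC37
  0xCC37 + 0xEDD7 = 0x1BA0E → wrap carry → 0xBA0F
  0xBA0F + 0x6D32 = 0x12741 → wrap carry → 0x2742
  0x2742 + 0xA598 = 0x0CCDA
  0xCCDA + 0xC969 = 0x19643 → wrap carry → 0x9644
One's-complement sum = 0x9644.
Checksum = ~0x9644 & 0xFFFF = 0x69BB.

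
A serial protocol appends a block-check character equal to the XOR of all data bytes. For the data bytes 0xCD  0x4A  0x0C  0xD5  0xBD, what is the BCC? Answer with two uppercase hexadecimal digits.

XOR the bytes together:
  start with 0xCD
  0xCD ⊕ 0x4A = 0x87
  0x87 ⊕ 0x0C = 0x8B
  0x8B ⊕ 0xD5 = 0x5E
  0x5E ⊕ 0xBD = 0xE3

E3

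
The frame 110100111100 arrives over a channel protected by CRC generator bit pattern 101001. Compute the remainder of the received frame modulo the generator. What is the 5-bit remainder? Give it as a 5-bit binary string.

Modulo-2 division of 110100111100 by 101001:
  pos 0: 110100 XOR 101001 = 011101
  pos 1: 111011 XOR 101001 = 010010
  pos 2: 100101 XOR 101001 = 001100
  pos 4: 110011 XOR 101001 = 011010
  pos 5: 110100 XOR 101001 = 011101
  pos 6: 111010 XOR 101001 = 010011
Remainder = 10011 (nonzero — an error is detected).

10011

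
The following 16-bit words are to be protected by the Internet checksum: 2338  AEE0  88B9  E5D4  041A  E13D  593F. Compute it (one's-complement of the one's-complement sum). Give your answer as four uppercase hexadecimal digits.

80C1

One's-complement addition (fold any carry out of bit 15 back into bit 0):
  0x2338 + 0xAEE0 = 0x0D218
  0xD218 + 0x88B9 = 0x15AD1 → wrap carry → 0x5AD2
  0x5AD2 + 0xE5D4 = 0x140A6 → wrap carry → 0x40A7
  0x40A7 + 0x041A = 0x044C1
  0x44C1 + 0xE13D = 0x125FE → wrap carry → 0x25FF
  0x25FF + 0x593F = 0x07F3E
One's-complement sum = 0x7F3E.
Checksum = ~0x7F3E & 0xFFFF = 0x80C1.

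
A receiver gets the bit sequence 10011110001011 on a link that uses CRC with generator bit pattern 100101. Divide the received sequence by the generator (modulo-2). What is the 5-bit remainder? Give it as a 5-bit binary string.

Modulo-2 division of 10011110001011 by 100101:
  pos 0: 100111 XOR 100101 = 000010
  pos 4: 101000 XOR 100101 = 001101
  pos 6: 110110 XOR 100101 = 010011
  pos 7: 100111 XOR 100101 = 000010
Remainder = 00101 (nonzero — an error is detected).

00101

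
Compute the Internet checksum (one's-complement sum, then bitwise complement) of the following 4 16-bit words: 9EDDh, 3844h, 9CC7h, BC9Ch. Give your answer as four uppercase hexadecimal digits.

CF79

One's-complement addition (fold any carry out of bit 15 back into bit 0):
  0x9EDD + 0x3844 = 0x0D721
  0xD721 + 0x9CC7 = 0x173E8 → wrap carry → 0x73E9
  0x73E9 + 0xBC9C = 0x13085 → wrap carry → 0x3086
One's-complement sum = 0x3086.
Checksum = ~0x3086 & 0xFFFF = 0xCF79.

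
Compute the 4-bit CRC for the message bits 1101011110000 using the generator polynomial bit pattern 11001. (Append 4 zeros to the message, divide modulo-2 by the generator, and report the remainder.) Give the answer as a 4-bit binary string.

1001

Append 4 zeros: 11010111100000000. Divide by 11001 (XOR where the leading bit is 1):
  pos 0: 11010 XOR 11001 = 00011
  pos 3: 11111 XOR 11001 = 00110
  pos 5: 11010 XOR 11001 = 00011
  pos 8: 11000 XOR 11001 = 00001
  pos 12: 10000 XOR 11001 = 01001
Remainder (last 4 bits) = 1001. This is the CRC / FCS.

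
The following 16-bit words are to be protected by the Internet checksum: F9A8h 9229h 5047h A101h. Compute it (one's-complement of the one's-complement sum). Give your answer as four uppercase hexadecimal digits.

One's-complement addition (fold any carry out of bit 15 back into bit 0):
  0xF9A8 + 0x9229 = 0x18BD1 → wrap carry → 0x8BD2
  0x8BD2 + 0x5047 = 0x0DC19
  0xDC19 + 0xA101 = 0x17D1A → wrap carry → 0x7D1B
One's-complement sum = 0x7D1B.
Checksum = ~0x7D1B & 0xFFFF = 0x82E4.

82E4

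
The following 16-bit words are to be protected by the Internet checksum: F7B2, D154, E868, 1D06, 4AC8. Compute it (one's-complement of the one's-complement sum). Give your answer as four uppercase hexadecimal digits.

E6C0

One's-complement addition (fold any carry out of bit 15 back into bit 0):
  0xF7B2 + 0xD154 = 0x1C906 → wrap carry → 0xC907
  0xC907 + 0xE868 = 0x1B16F → wrap carry → 0xB170
  0xB170 + 0x1D06 = 0x0CE76
  0xCE76 + 0x4AC8 = 0x1193E → wrap carry → 0x193F
One's-complement sum = 0x193F.
Checksum = ~0x193F & 0xFFFF = 0xE6C0.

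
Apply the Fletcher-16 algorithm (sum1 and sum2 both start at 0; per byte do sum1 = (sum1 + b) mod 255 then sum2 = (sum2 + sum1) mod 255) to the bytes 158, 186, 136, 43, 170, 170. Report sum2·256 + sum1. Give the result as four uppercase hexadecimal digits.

0162

Running sums (mod 255):
  after byte 0 (158): sum1=158, sum2=158
  after byte 1 (186): sum1=89, sum2=247
  after byte 2 (136): sum1=225, sum2=217
  after byte 3 (43): sum1=13, sum2=230
  after byte 4 (170): sum1=183, sum2=158
  after byte 5 (170): sum1=98, sum2=1
Checksum = sum2·256 + sum1 = 1·256 + 98 = 354 = 0x0162.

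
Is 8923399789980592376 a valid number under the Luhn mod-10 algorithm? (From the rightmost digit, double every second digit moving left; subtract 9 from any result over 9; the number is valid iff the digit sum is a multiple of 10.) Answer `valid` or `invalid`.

invalid

From the right, keep odd positions and double even positions (subtract 9 from any doubled value over 9):
  doubled (positions 2,4,...): 5 4 1 7 9 5 9 6 9 → sum 55
  kept (positions 1,3,...): 6 3 9 0 9 8 9 3 2 8 → sum 57
Total = 112.
112 mod 10 = 2, so the number is invalid.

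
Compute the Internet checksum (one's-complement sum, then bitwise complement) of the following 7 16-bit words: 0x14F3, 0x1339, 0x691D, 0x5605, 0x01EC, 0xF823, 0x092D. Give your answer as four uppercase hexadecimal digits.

One's-complement addition (fold any carry out of bit 15 back into bit 0):
  0x14F3 + 0x1339 = 0x0282C
  0x282C + 0x691D = 0x09149
  0x9149 + 0x5605 = 0x0E74E
  0xE74E + 0x01EC = 0x0E93A
  0xE93A + 0xF823 = 0x1E15D → wrap carry → 0xE15E
  0xE15E + 0x092D = 0x0EA8B
One's-complement sum = 0xEA8B.
Checksum = ~0xEA8B & 0xFFFF = 0x1574.

1574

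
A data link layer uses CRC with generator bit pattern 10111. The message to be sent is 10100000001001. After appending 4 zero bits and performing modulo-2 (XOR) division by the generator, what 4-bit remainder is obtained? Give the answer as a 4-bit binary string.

1100

Append 4 zeros: 101000000010010000. Divide by 10111 (XOR where the leading bit is 1):
  pos 0: 10100 XOR 10111 = 00011
  pos 3: 11000 XOR 10111 = 01111
  pos 4: 11110 XOR 10111 = 01001
  pos 5: 10010 XOR 10111 = 00101
  pos 7: 10110 XOR 10111 = 00001
  pos 11: 10100 XOR 10111 = 00011
Remainder (last 4 bits) = 1100. This is the CRC / FCS.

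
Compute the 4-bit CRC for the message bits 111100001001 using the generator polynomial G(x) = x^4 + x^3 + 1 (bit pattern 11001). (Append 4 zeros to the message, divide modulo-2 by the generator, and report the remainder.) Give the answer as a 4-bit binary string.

Append 4 zeros: 1111000010010000. Divide by 11001 (XOR where the leading bit is 1):
  pos 0: 11110 XOR 11001 = 00111
  pos 2: 11100 XOR 11001 = 00101
  pos 4: 10101 XOR 11001 = 01100
  pos 5: 11000 XOR 11001 = 00001
  pos 9: 10100 XOR 11001 = 01101
  pos 10: 11010 XOR 11001 = 00011
Remainder (last 4 bits) = 0110. This is the CRC / FCS.

0110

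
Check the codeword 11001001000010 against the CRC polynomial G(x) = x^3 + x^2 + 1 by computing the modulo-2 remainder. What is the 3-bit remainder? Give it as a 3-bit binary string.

Modulo-2 division of 11001001000010 by 1101:
  pos 0: 1100 XOR 1101 = 0001
  pos 3: 1100 XOR 1101 = 0001
  pos 6: 1100 XOR 1101 = 0001
  pos 9: 1001 XOR 1101 = 0100
  pos 10: 1000 XOR 1101 = 0101
Remainder = 101 (nonzero — an error is detected).

101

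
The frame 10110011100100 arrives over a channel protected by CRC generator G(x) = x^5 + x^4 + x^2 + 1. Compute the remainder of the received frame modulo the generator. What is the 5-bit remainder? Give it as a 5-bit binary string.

Modulo-2 division of 10110011100100 by 110101:
  pos 0: 101100 XOR 110101 = 011001
  pos 1: 110011 XOR 110101 = 000110
  pos 4: 110110 XOR 110101 = 000011
  pos 8: 110100 XOR 110101 = 000001
Remainder = 00001 (nonzero — an error is detected).

00001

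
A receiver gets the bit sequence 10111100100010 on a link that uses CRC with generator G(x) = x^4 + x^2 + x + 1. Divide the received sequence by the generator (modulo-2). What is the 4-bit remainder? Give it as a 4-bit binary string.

Modulo-2 division of 10111100100010 by 10111:
  pos 0: 10111 XOR 10111 = 00000
  pos 5: 10010 XOR 10111 = 00101
  pos 7: 10100 XOR 10111 = 00011
Remainder = 1110 (nonzero — an error is detected).

1110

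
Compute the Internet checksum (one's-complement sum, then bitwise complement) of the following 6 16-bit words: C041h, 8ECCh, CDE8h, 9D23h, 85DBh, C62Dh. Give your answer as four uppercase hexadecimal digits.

F9DB

One's-complement addition (fold any carry out of bit 15 back into bit 0):
  0xC041 + 0x8ECC = 0x14F0D → wrap carry → 0x4F0E
  0x4F0E + 0xCDE8 = 0x11CF6 → wrap carry → 0x1CF7
  0x1CF7 + 0x9D23 = 0x0BA1A
  0xBA1A + 0x85DB = 0x13FF5 → wrap carry → 0x3FF6
  0x3FF6 + 0xC62D = 0x10623 → wrap carry → 0x0624
One's-complement sum = 0x0624.
Checksum = ~0x0624 & 0xFFFF = 0xF9DB.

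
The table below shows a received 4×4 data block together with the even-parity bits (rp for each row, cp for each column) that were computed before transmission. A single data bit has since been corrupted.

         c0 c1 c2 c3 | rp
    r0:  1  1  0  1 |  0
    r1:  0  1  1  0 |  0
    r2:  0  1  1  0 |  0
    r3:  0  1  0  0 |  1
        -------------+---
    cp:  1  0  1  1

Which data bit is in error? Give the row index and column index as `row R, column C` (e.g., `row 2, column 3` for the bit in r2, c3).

Recompute each row's even parity and compare to rp:
  r0: data parity 1, sent rp 0 → mismatch
  r1: data parity 0, sent rp 0 → ok
  r2: data parity 0, sent rp 0 → ok
  r3: data parity 1, sent rp 1 → ok
Recompute each column's even parity and compare to cp:
  c0: data parity 1, sent cp 1 → ok
  c1: data parity 0, sent cp 0 → ok
  c2: data parity 0, sent cp 1 → mismatch
  c3: data parity 1, sent cp 1 → ok
Exactly one row (r0) and one column (c2) fail → the flipped bit is at their intersection.

row 0, column 2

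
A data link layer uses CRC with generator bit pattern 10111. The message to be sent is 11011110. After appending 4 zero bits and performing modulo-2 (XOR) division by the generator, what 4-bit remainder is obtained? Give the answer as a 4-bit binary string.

Append 4 zeros: 110111100000. Divide by 10111 (XOR where the leading bit is 1):
  pos 0: 11011 XOR 10111 = 01100
  pos 1: 11001 XOR 10111 = 01110
  pos 2: 11101 XOR 10111 = 01010
  pos 3: 10100 XOR 10111 = 00011
  pos 6: 11000 XOR 10111 = 01111
  pos 7: 11110 XOR 10111 = 01001
Remainder (last 4 bits) = 1001. This is the CRC / FCS.

1001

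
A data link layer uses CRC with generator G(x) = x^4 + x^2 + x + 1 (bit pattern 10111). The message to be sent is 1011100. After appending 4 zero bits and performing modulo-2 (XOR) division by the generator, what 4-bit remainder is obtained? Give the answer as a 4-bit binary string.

Append 4 zeros: 10111000000. Divide by 10111 (XOR where the leading bit is 1):
  pos 0: 10111 XOR 10111 = 00000
Remainder (last 4 bits) = 0000. This is the CRC / FCS.

0000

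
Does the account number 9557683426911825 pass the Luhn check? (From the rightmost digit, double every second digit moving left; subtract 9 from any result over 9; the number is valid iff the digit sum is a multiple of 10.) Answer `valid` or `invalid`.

invalid

From the right, keep odd positions and double even positions (subtract 9 from any doubled value over 9):
  doubled (positions 2,4,...): 4 2 9 4 6 3 1 9 → sum 38
  kept (positions 1,3,...): 5 8 1 6 4 8 7 5 → sum 44
Total = 82.
82 mod 10 = 2, so the number is invalid.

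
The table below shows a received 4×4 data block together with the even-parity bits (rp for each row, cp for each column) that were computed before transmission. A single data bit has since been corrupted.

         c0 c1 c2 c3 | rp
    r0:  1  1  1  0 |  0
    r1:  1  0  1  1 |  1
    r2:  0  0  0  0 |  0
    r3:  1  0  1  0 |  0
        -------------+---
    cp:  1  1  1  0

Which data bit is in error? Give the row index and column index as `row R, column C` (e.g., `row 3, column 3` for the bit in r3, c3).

Recompute each row's even parity and compare to rp:
  r0: data parity 1, sent rp 0 → mismatch
  r1: data parity 1, sent rp 1 → ok
  r2: data parity 0, sent rp 0 → ok
  r3: data parity 0, sent rp 0 → ok
Recompute each column's even parity and compare to cp:
  c0: data parity 1, sent cp 1 → ok
  c1: data parity 1, sent cp 1 → ok
  c2: data parity 1, sent cp 1 → ok
  c3: data parity 1, sent cp 0 → mismatch
Exactly one row (r0) and one column (c3) fail → the flipped bit is at their intersection.

row 0, column 3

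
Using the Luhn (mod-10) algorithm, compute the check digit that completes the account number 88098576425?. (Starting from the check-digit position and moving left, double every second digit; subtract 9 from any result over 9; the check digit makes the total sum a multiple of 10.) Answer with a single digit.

2

Partial digits right→left: 5 2 4 6 7 5 8 9 0 8 8
Double every second digit counting from the check-digit position (so the 1st, 3rd, 5th, ... of the partial from the right).
  doubled (with −9 where >9): 1 8 5 7 0 7 → sum 28
  kept as-is: 2 6 5 9 8 → sum 30
Total = 28 + 30 = 58.
Check digit = (10 − (58 mod 10)) mod 10 = 2.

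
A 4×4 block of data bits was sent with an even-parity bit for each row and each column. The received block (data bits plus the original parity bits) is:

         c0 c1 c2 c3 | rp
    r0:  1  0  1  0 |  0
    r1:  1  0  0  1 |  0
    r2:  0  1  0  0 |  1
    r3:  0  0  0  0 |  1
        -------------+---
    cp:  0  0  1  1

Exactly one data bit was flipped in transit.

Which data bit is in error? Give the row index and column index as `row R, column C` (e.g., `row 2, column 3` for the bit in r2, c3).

row 3, column 1

Recompute each row's even parity and compare to rp:
  r0: data parity 0, sent rp 0 → ok
  r1: data parity 0, sent rp 0 → ok
  r2: data parity 1, sent rp 1 → ok
  r3: data parity 0, sent rp 1 → mismatch
Recompute each column's even parity and compare to cp:
  c0: data parity 0, sent cp 0 → ok
  c1: data parity 1, sent cp 0 → mismatch
  c2: data parity 1, sent cp 1 → ok
  c3: data parity 1, sent cp 1 → ok
Exactly one row (r3) and one column (c1) fail → the flipped bit is at their intersection.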